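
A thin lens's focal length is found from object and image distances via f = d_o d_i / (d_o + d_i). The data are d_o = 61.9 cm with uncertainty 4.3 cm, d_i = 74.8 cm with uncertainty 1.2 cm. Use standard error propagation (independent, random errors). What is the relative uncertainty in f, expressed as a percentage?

∂f/∂d_o = (d_i/(d_o+d_i))² = 0.299;  ∂f/∂d_i = (d_o/(d_o+d_i))² = 0.205
δf = √((∂f/∂d_o · δd_o)² + (∂f/∂d_i · δd_i)²) = √(1.66 + 0.0605) = 1.31 cm
f = 33.9 cm, so δf/f = 1.31/33.9 = 0.0387.

3.87%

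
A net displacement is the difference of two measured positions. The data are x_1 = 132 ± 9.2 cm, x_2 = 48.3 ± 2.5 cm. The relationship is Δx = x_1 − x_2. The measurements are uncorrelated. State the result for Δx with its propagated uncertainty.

83.7 ± 9.53 cm

Δx is a linear combination, so absolute uncertainties add in quadrature:
  (δx_1)² = 84.6;  (δx_2)² = 6.25
δΔx = √(90.9) = 9.53 cm
Δx = 83.7 cm.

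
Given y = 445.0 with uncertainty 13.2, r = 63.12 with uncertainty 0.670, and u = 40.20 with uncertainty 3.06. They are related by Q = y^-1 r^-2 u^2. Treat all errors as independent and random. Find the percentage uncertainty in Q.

15.7%

Products/powers → add relative errors in quadrature, weighted by exponent:
  (-1·δy/y)² = (-1×0.0297)² = 0.000880;  (-2·δr/r)² = (-2×0.0106)² = 0.000451;  (2·δu/u)² = (2×0.0761)² = 0.0232
δQ/Q = √(0.0245) = 0.157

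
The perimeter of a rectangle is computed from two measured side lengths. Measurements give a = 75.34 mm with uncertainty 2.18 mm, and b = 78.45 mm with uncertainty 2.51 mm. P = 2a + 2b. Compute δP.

Sums and differences: (δP)² = Σ (cᵢ δxᵢ)².
  (2·δa)² = 19.0;  (2·δb)² = 25.2
δP = √(44.2) = 6.65 mm

6.65 mm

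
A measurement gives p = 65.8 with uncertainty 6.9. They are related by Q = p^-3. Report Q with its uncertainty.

Q ∝ p^-3, so δQ/Q = |-3| · δp/p = 3 × 0.105 = 0.315.
Q = 3.51e-06, so δQ = 0.315 × 3.51e-06 = 1.1e-06.

(3.51 ± 1.10) × 10^-6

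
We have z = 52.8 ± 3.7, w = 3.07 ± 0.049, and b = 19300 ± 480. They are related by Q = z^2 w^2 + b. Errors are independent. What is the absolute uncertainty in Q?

Let p = z^2·w^2 = 26300. δp/p = √((2·δz/z)² + (2·δw/w)²) = √(0.0196 + 0.00102) = 0.144, so δp = 3780.
Q = p + b: δQ = √(δp² + δb²) = √(1.43e+07 + 2.3e+05) = 3810

3810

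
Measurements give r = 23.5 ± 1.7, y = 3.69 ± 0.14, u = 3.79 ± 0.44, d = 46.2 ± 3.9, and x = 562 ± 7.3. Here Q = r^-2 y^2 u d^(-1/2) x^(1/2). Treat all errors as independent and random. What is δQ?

0.0668

Since Q is a product/quotient, work with relative uncertainties:
  (-2·δr/r)² = (-2×0.0723)² = 0.0209;  (2·δy/y)² = (2×0.0379)² = 0.00576;  (1·δu/u)² = (1×0.116)² = 0.0135;  (−½·δd/d)² = (-0.5×0.0844)² = 0.00178;  (½·δx/x)² = (0.5×0.0130)² = 4.22e-05
δQ/Q = √(0.0420) = 0.205
Q = 0.326, so δQ = 0.205 × 0.326 = 0.0668.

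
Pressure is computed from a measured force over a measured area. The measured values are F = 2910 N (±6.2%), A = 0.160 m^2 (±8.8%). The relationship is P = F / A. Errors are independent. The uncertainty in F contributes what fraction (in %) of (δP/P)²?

(δP/P)² = (1·δF/F)² + (-1·δA/A)²
  F term: (1×0.0620)² = 0.00384
  A term: (-1×0.0880)² = 0.00774
Total = 0.0116. Share from F = 0.00384/0.0116 = 0.332.

33.2%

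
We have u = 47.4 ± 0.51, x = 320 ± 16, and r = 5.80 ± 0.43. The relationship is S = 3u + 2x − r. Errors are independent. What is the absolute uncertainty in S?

32.0

Absolute uncertainties add in quadrature for a linear combination:
  (3·δu)² = 2.34;  (2·δx)² = 1020;  (δr)² = 0.185
δS = √(1030) = 32.0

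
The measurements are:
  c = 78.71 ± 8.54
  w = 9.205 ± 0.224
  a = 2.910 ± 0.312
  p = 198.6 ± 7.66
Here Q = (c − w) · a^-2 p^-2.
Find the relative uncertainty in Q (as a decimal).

0.259

Let u = c − w = 69.50. δu = √(δc² + δw²) = √(72.9 + 0.0502) = 8.54, so δu/u = 0.123.
Q is then a monomial in u, a, p:
δQ/Q = √((δu/u)² + (-2·δa/a)² + (-2·δp/p)²) = √(0.0151 + 0.0460 + 0.00595) = 0.259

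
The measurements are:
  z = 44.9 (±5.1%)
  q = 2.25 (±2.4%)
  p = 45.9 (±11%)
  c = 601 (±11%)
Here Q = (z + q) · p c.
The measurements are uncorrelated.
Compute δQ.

Let u = z + q = 47.1. δu = √(δz² + δq²) = √(5.24 + 0.00292) = 2.29, so δu/u = 0.0486.
Q is then a monomial in u, p, c:
δQ/Q = √((δu/u)² + (1·δp/p)² + (1·δc/c)²) = √(0.00236 + 0.0121 + 0.0121) = 0.163
Q = 1.3e+06, so δQ = 0.163 × 1.3e+06 = 2.12e+05.

2.12e+05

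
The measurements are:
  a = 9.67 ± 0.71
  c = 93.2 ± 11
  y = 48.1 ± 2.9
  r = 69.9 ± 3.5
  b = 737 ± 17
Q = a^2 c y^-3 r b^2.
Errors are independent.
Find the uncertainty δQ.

Q is a product of powers, so relative uncertainties combine in quadrature:
  (2·δa/a)² = (2×0.0734)² = 0.0216;  (1·δc/c)² = (1×0.118)² = 0.0139;  (-3·δy/y)² = (-3×0.0603)² = 0.0327;  (1·δr/r)² = (1×0.0501)² = 0.00251;  (2·δb/b)² = (2×0.0231)² = 0.00213
δQ/Q = √(0.0728) = 0.270
Q = 2.97e+06, so δQ = 0.270 × 2.97e+06 = 8.02e+05.

8.02e+05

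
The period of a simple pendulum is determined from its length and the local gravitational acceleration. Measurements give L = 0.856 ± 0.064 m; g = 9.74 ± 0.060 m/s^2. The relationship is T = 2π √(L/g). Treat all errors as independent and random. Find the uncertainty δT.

T is a product of powers, so relative uncertainties combine in quadrature:
  (½·δL/L)² = (0.5×0.0748)² = 0.00140;  (−½·δg/g)² = (-0.5×0.00616)² = 9.49e-06
δT/T = √(0.00141) = 0.0375
T = 1.86 s, so δT = 0.0375 × 1.86 = 0.0699 s.

0.0699 s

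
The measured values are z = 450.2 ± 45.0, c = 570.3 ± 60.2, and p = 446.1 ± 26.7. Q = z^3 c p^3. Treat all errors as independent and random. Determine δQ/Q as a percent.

Q is a product of powers, so relative uncertainties combine in quadrature:
  (3·δz/z)² = (3×0.1000)² = 0.0899;  (1·δc/c)² = (1×0.106)² = 0.0111;  (3·δp/p)² = (3×0.0599)² = 0.0322
δQ/Q = √(0.133) = 0.365

36.5%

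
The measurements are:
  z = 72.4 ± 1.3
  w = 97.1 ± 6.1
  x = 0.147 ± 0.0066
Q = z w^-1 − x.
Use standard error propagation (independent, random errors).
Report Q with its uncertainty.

0.599 ± 0.0492

Let p = z·w^-1 = 0.746. δp/p = √((1·δz/z)² + (-1·δw/w)²) = √(0.000322 + 0.00395) = 0.0653, so δp = 0.0487.
Q = p − x: δQ = √(δp² + δx²) = √(0.00237 + 4.36e-05) = 0.0492
Q = 0.599.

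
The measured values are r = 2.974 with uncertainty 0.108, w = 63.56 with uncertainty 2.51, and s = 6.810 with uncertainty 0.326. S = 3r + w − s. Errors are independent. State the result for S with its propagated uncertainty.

65.67 ± 2.55

Each term contributes (cᵢ δxᵢ)² to (δS)²:
  (3·δr)² = 0.105;  (δw)² = 6.30;  (δs)² = 0.106
δS = √(6.51) = 2.55
S = 65.67.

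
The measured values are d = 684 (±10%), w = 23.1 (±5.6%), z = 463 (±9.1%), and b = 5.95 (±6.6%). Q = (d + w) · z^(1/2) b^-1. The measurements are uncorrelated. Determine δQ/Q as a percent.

Let u = d + w = 707. δu = √(δd² + δw²) = √(4680 + 1.67) = 68.4, so δu/u = 0.0968.
Q is then a monomial in u, z, b:
δQ/Q = √((δu/u)² + (½·δz/z)² + (-1·δb/b)²) = √(0.00936 + 0.00207 + 0.00436) = 0.126

12.6%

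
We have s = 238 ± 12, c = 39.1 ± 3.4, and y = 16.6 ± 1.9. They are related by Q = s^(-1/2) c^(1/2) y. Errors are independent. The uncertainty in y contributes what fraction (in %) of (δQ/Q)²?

(δQ/Q)² = (−½·δs/s)² + (½·δc/c)² + (1·δy/y)²
  s term: (-0.5×0.0504)² = 0.000636
  c term: (0.5×0.0870)² = 0.00189
  y term: (1×0.114)² = 0.0131
Total = 0.0156. Share from y = 0.0131/0.0156 = 0.838.

83.8%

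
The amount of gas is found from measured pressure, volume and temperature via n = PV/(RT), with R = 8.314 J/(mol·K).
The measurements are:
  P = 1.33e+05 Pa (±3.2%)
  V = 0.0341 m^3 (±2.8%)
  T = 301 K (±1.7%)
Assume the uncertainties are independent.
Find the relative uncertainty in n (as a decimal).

Products/powers → add relative errors in quadrature, weighted by exponent:
  (1·δP/P)² = (1×0.0320)² = 0.00102;  (1·δV/V)² = (1×0.0280)² = 0.000784;  (-1·δT/T)² = (-1×0.0170)² = 0.000289
δn/n = √(0.00210) = 0.0458

0.0458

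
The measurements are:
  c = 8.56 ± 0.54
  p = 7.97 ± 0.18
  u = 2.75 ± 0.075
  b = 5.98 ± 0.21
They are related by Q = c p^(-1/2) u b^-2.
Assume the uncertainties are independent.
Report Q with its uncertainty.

Relative error in a monomial: (δQ/Q)² = Σ (nᵢ · δxᵢ/xᵢ)².
  (1·δc/c)² = (1×0.0631)² = 0.00398;  (−½·δp/p)² = (-0.5×0.0226)² = 0.000128;  (1·δu/u)² = (1×0.0273)² = 0.000744;  (-2·δb/b)² = (-2×0.0351)² = 0.00493
δQ/Q = √(0.00978) = 0.0989
Q = 0.233, so δQ = 0.0989 × 0.233 = 0.0231.

0.233 ± 0.0231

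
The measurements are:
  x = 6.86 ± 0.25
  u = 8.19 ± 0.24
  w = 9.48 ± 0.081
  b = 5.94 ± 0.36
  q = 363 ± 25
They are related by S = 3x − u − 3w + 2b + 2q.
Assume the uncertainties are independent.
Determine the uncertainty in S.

Sums and differences: (δS)² = Σ (cᵢ δxᵢ)².
  (3·δx)² = 0.562;  (δu)² = 0.0576;  (3·δw)² = 0.0590;  (2·δb)² = 0.518;  (2·δq)² = 2500
δS = √(2500) = 50.0

50.0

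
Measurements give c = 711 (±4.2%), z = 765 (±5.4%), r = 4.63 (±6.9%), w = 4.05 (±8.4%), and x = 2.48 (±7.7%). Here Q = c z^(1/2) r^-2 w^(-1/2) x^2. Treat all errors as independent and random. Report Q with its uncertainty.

2800 ± 608

Each factor contributes (exponent × relative error)² to (δQ/Q)²:
  (1·δc/c)² = (1×0.0420)² = 0.00176;  (½·δz/z)² = (0.5×0.0540)² = 0.000729;  (-2·δr/r)² = (-2×0.0690)² = 0.0190;  (−½·δw/w)² = (-0.5×0.0840)² = 0.00176;  (2·δx/x)² = (2×0.0770)² = 0.0237
δQ/Q = √(0.0470) = 0.217
Q = 2800, so δQ = 0.217 × 2800 = 608.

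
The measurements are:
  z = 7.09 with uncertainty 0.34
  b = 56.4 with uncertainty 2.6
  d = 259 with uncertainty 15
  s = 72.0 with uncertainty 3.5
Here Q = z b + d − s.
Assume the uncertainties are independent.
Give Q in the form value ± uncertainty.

587 ± 30.7

Let p = z·b = 400. δp/p = √((1·δz/z)² + (1·δb/b)²) = √(0.00230 + 0.00213) = 0.0665, so δp = 26.6.
Q = p + d − s: δQ = √(δp² + δd² + δs²) = √(708 + 225 + 12.2) = 30.7
Q = 587.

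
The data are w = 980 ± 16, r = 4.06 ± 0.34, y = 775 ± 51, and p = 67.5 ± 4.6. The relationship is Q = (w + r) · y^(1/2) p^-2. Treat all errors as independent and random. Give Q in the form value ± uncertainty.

Let u = w + r = 984. δu = √(δw² + δr²) = √(256 + 0.116) = 16.0, so δu/u = 0.0163.
Q is then a monomial in u, y, p:
δQ/Q = √((δu/u)² + (½·δy/y)² + (-2·δp/p)²) = √(0.000264 + 0.00108 + 0.0186) = 0.141
Q = 6.01, so δQ = 0.141 × 6.01 = 0.849.

6.01 ± 0.849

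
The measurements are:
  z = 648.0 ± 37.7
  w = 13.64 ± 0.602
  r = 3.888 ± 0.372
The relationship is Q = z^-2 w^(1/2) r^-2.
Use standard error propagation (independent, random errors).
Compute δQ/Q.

Products/powers → add relative errors in quadrature, weighted by exponent:
  (-2·δz/z)² = (-2×0.0582)² = 0.0135;  (½·δw/w)² = (0.5×0.0441)² = 0.000487;  (-2·δr/r)² = (-2×0.0957)² = 0.0366
δQ/Q = √(0.0506) = 0.225

0.225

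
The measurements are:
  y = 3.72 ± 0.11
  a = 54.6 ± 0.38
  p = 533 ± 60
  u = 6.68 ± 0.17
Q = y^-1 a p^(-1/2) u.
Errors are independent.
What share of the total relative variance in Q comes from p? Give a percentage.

(δQ/Q)² = (-1·δy/y)² + (1·δa/a)² + (−½·δp/p)² + (1·δu/u)²
  y term: (-1×0.0296)² = 0.000874
  a term: (1×0.00696)² = 4.84e-05
  p term: (-0.5×0.113)² = 0.00317
  u term: (1×0.0254)² = 0.000648
Total = 0.00474. Share from p = 0.00317/0.00474 = 0.669.

66.9%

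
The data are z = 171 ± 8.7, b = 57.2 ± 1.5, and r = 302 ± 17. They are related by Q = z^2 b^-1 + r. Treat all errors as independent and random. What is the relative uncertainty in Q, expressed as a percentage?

6.93%

Let p = z^2·b^-1 = 511. δp/p = √((2·δz/z)² + (-1·δb/b)²) = √(0.0104 + 0.000688) = 0.105, so δp = 53.7.
Q = p + r: δQ = √(δp² + δr²) = √(2890 + 289) = 56.3
Q = 813, so δQ/Q = 56.3/813 = 0.0693.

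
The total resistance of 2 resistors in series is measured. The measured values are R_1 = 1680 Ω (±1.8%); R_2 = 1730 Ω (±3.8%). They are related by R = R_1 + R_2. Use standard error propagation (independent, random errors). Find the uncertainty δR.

R is a linear combination, so absolute uncertainties add in quadrature:
  (δR_1)² = 914;  (δR_2)² = 4320
δR = √(5240) = 72.4 Ω

72.4 Ω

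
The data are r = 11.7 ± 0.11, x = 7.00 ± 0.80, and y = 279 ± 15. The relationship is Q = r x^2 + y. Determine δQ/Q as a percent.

15.5%

Let p = r·x^2 = 573. δp/p = √((1·δr/r)² + (2·δx/x)²) = √(8.84e-05 + 0.0522) = 0.229, so δp = 131.
Q = p + y: δQ = √(δp² + δy²) = √(17200 + 225) = 132
Q = 852, so δQ/Q = 132/852 = 0.155.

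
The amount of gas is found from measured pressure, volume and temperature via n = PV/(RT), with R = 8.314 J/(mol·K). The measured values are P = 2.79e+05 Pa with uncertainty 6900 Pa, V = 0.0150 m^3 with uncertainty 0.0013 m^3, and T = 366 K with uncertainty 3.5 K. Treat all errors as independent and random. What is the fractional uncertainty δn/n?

For a monomial n ∝ P, V, T^-1, fractional errors add in quadrature:
  (1·δP/P)² = (1×0.0247)² = 0.000612;  (1·δV/V)² = (1×0.0867)² = 0.00751;  (-1·δT/T)² = (-1×0.00956)² = 9.14e-05
δn/n = √(0.00821) = 0.0906

0.0906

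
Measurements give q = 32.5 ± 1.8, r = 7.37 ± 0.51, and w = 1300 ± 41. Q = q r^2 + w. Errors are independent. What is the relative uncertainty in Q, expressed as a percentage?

8.69%

Let p = q·r^2 = 1770. δp/p = √((1·δq/q)² + (2·δr/r)²) = √(0.00307 + 0.0192) = 0.149, so δp = 263.
Q = p + w: δQ = √(δp² + δw²) = √(69200 + 1680) = 266
Q = 3070, so δQ/Q = 266/3070 = 0.0869.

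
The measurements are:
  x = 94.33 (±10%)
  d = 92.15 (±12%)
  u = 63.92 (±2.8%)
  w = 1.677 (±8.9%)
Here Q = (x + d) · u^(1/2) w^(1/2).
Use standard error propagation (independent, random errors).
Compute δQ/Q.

0.0908

Let h = x + d = 186.5. δh = √(δx² + δd²) = √(89.0 + 122) = 14.5, so δh/h = 0.0779.
Q is then a monomial in h, u, w:
δQ/Q = √((δh/h)² + (½·δu/u)² + (½·δw/w)²) = √(0.00608 + 0.000196 + 0.00198) = 0.0908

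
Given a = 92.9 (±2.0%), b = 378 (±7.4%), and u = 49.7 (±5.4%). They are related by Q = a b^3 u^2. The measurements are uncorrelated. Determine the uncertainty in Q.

3.07e+12

Relative error in a monomial: (δQ/Q)² = Σ (nᵢ · δxᵢ/xᵢ)².
  (1·δa/a)² = (1×0.0200)² = 0.000400;  (3·δb/b)² = (3×0.0740)² = 0.0493;  (2·δu/u)² = (2×0.0540)² = 0.0117
δQ/Q = √(0.0613) = 0.248
Q = 1.24e+13, so δQ = 0.248 × 1.24e+13 = 3.07e+12.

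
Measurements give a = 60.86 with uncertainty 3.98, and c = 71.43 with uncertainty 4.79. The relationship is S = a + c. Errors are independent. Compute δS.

6.23

For a sum/difference, combine absolute errors in quadrature:
  (δa)² = 15.8;  (δc)² = 22.9
δS = √(38.8) = 6.23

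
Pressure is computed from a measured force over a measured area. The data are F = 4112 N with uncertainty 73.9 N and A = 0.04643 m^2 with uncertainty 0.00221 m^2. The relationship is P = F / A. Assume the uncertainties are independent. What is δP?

4510 Pa

P is a product of powers, so relative uncertainties combine in quadrature:
  (1·δF/F)² = (1×0.0180)² = 0.000323;  (-1·δA/A)² = (-1×0.0476)² = 0.00227
δP/P = √(0.00259) = 0.0509
P = 88560 Pa, so δP = 0.0509 × 88560 = 4510 Pa.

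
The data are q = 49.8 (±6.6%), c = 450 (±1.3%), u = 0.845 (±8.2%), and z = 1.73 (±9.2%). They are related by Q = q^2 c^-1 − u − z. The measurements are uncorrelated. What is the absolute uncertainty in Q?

Let p = q^2·c^-1 = 5.51. δp/p = √((2·δq/q)² + (-1·δc/c)²) = √(0.0174 + 0.000169) = 0.133, so δp = 0.731.
Q = p − u − z: δQ = √(δp² + δu² + δz²) = √(0.534 + 0.00480 + 0.0253) = 0.751

0.751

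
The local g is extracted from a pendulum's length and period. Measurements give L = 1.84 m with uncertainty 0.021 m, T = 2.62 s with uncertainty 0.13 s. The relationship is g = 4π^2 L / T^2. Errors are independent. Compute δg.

1.06 m/s^2

Products/powers → add relative errors in quadrature, weighted by exponent:
  (1·δL/L)² = (1×0.0114)² = 0.000130;  (-2·δT/T)² = (-2×0.0496)² = 0.00985
δg/g = √(0.00998) = 0.0999
g = 10.6 m/s^2, so δg = 0.0999 × 10.6 = 1.06 m/s^2.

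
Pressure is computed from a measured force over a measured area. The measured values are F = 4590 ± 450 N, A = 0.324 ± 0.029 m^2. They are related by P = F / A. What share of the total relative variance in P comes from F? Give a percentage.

54.5%

(δP/P)² = (1·δF/F)² + (-1·δA/A)²
  F term: (1×0.0980)² = 0.00961
  A term: (-1×0.0895)² = 0.00801
Total = 0.0176. Share from F = 0.00961/0.0176 = 0.545.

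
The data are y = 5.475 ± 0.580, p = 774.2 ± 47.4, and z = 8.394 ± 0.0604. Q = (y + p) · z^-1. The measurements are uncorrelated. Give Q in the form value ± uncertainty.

92.88 ± 5.69

Let u = y + p = 779.7. δu = √(δy² + δp²) = √(0.336 + 2250) = 47.4, so δu/u = 0.0608.
Q is then a monomial in u, z:
δQ/Q = √((δu/u)² + (-1·δz/z)²) = √(0.00370 + 5.18e-05) = 0.0612
Q = 92.88, so δQ = 0.0612 × 92.88 = 5.69.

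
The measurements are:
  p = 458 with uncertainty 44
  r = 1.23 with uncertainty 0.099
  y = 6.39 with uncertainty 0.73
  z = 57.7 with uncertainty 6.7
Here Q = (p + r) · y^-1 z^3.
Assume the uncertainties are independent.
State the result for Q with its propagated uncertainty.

(1.38 ± 0.523) × 10^7

Let u = p + r = 459. δu = √(δp² + δr²) = √(1940 + 0.00980) = 44.0, so δu/u = 0.0958.
Q is then a monomial in u, y, z:
δQ/Q = √((δu/u)² + (-1·δy/y)² + (3·δz/z)²) = √(0.00918 + 0.0131 + 0.121) = 0.379
Q = 1.38e+07, so δQ = 0.379 × 1.38e+07 = 5.23e+06.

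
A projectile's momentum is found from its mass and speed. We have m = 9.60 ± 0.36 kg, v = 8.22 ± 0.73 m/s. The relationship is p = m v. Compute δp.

Products/powers → add relative errors in quadrature, weighted by exponent:
  (1·δm/m)² = (1×0.0375)² = 0.00141;  (1·δv/v)² = (1×0.0888)² = 0.00789
δp/p = √(0.00929) = 0.0964
p = 78.9 kg·m/s, so δp = 0.0964 × 78.9 = 7.61 kg·m/s.

7.61 kg·m/s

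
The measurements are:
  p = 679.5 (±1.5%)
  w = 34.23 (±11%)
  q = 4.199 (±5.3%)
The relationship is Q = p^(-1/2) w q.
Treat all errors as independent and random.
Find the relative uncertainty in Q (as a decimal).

0.122

Relative error in a monomial: (δQ/Q)² = Σ (nᵢ · δxᵢ/xᵢ)².
  (−½·δp/p)² = (-0.5×0.0150)² = 5.62e-05;  (1·δw/w)² = (1×0.110)² = 0.0121;  (1·δq/q)² = (1×0.0530)² = 0.00281
δQ/Q = √(0.0150) = 0.122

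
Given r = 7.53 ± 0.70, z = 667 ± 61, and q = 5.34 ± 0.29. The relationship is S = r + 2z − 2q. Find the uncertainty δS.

For a sum/difference, combine absolute errors in quadrature:
  (δr)² = 0.490;  (2·δz)² = 14900;  (2·δq)² = 0.336
δS = √(14900) = 122

122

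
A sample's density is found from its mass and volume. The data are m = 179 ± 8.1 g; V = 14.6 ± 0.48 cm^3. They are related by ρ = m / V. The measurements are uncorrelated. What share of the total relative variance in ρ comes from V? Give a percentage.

34.5%

(δρ/ρ)² = (1·δm/m)² + (-1·δV/V)²
  m term: (1×0.0453)² = 0.00205
  V term: (-1×0.0329)² = 0.00108
Total = 0.00313. Share from V = 0.00108/0.00313 = 0.345.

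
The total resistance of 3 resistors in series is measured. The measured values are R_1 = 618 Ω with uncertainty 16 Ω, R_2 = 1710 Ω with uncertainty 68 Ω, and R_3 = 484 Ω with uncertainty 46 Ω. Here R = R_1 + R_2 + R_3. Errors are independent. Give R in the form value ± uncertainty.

2810 ± 83.6 Ω

Sums and differences: (δR)² = Σ (cᵢ δxᵢ)².
  (δR_1)² = 256;  (δR_2)² = 4620;  (δR_3)² = 2120
δR = √(7000) = 83.6 Ω
R = 2810 Ω.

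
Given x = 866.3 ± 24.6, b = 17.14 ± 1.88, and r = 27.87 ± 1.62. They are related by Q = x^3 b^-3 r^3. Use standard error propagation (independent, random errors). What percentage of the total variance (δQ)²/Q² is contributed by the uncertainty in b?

(δQ/Q)² = (3·δx/x)² + (-3·δb/b)² + (3·δr/r)²
  x term: (3×0.0284)² = 0.00726
  b term: (-3×0.110)² = 0.108
  r term: (3×0.0581)² = 0.0304
Total = 0.146. Share from b = 0.108/0.146 = 0.742.

74.2%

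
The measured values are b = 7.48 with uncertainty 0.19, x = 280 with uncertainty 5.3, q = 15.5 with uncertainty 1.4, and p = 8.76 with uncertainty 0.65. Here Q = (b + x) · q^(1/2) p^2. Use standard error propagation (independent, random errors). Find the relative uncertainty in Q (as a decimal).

Let u = b + x = 287. δu = √(δb² + δx²) = √(0.0361 + 28.1) = 5.30, so δu/u = 0.0184.
Q is then a monomial in u, q, p:
δQ/Q = √((δu/u)² + (½·δq/q)² + (2·δp/p)²) = √(0.000340 + 0.00204 + 0.0220) = 0.156

0.156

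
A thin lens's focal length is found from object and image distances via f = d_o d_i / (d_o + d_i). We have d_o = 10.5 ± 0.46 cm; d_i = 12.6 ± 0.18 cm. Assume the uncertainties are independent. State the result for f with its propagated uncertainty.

∂f/∂d_o = (d_i/(d_o+d_i))² = 0.298;  ∂f/∂d_i = (d_o/(d_o+d_i))² = 0.207
δf = √((∂f/∂d_o · δd_o)² + (∂f/∂d_i · δd_i)²) = √(0.0187 + 0.00138) = 0.142 cm
f = 5.73 cm.

5.73 ± 0.142 cm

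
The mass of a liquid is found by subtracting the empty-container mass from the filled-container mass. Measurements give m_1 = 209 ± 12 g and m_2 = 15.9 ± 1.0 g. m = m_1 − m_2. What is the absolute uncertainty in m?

Each term contributes (cᵢ δxᵢ)² to (δm)²:
  (δm_1)² = 144;  (δm_2)² = 1.00
δm = √(145) = 12.0 g

12.0 g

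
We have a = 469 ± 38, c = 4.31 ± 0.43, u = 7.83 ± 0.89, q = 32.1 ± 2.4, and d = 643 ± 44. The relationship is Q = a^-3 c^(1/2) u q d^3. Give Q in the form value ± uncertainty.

1340 ± 470

Each factor contributes (exponent × relative error)² to (δQ/Q)²:
  (-3·δa/a)² = (-3×0.0810)² = 0.0591;  (½·δc/c)² = (0.5×0.0998)² = 0.00249;  (1·δu/u)² = (1×0.114)² = 0.0129;  (1·δq/q)² = (1×0.0748)² = 0.00559;  (3·δd/d)² = (3×0.0684)² = 0.0421
δQ/Q = √(0.122) = 0.350
Q = 1340, so δQ = 0.350 × 1340 = 470.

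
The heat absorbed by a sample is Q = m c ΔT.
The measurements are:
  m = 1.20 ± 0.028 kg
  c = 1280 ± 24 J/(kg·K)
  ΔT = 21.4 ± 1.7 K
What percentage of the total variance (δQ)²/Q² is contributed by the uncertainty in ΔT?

(δQ/Q)² = (1·δm/m)² + (1·δc/c)² + (1·δΔT/ΔT)²
  m term: (1×0.0233)² = 0.000544
  c term: (1×0.0187)² = 0.000352
  ΔT term: (1×0.0794)² = 0.00631
Total = 0.00721. Share from ΔT = 0.00631/0.00721 = 0.876.

87.6%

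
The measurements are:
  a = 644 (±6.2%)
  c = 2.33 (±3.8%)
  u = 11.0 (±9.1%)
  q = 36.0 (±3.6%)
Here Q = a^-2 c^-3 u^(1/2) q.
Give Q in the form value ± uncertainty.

(2.28 ± 0.405) × 10^-5

Each factor contributes (exponent × relative error)² to (δQ/Q)²:
  (-2·δa/a)² = (-2×0.0620)² = 0.0154;  (-3·δc/c)² = (-3×0.0380)² = 0.0130;  (½·δu/u)² = (0.5×0.0910)² = 0.00207;  (1·δq/q)² = (1×0.0360)² = 0.00130
δQ/Q = √(0.0317) = 0.178
Q = 2.28e-05, so δQ = 0.178 × 2.28e-05 = 4.05e-06.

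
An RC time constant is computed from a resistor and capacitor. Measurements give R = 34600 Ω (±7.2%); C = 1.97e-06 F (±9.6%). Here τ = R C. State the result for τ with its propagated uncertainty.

0.0682 ± 0.00818 s

Relative error in a monomial: (δτ/τ)² = Σ (nᵢ · δxᵢ/xᵢ)².
  (1·δR/R)² = (1×0.0720)² = 0.00518;  (1·δC/C)² = (1×0.0960)² = 0.00922
δτ/τ = √(0.0144) = 0.120
τ = 0.0682 s, so δτ = 0.120 × 0.0682 = 0.00818 s.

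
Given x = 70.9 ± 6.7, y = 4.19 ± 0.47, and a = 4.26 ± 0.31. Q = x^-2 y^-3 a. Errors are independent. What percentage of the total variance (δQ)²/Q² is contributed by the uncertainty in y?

(δQ/Q)² = (-2·δx/x)² + (-3·δy/y)² + (1·δa/a)²
  x term: (-2×0.0945)² = 0.0357
  y term: (-3×0.112)² = 0.113
  a term: (1×0.0728)² = 0.00530
Total = 0.154. Share from y = 0.113/0.154 = 0.734.

73.4%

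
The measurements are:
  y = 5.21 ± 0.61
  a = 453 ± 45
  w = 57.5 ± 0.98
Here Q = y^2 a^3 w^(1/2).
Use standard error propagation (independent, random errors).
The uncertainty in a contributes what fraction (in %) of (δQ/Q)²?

(δQ/Q)² = (2·δy/y)² + (3·δa/a)² + (½·δw/w)²
  y term: (2×0.117)² = 0.0548
  a term: (3×0.0993)² = 0.0888
  w term: (0.5×0.0170)² = 7.26e-05
Total = 0.144. Share from a = 0.0888/0.144 = 0.618.

61.8%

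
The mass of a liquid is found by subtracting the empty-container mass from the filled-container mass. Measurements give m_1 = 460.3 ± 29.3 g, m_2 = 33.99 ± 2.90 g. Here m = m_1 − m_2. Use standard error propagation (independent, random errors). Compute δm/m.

0.0691

Absolute uncertainties add in quadrature for a linear combination:
  (δm_1)² = 858;  (δm_2)² = 8.41
δm = √(867) = 29.4 g
m = 426.3 g, so δm/m = 29.4/426.3 = 0.0691.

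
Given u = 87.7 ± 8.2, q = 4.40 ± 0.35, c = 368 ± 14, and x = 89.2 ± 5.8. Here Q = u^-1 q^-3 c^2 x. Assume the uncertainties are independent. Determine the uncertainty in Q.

445

Q is a product of powers, so relative uncertainties combine in quadrature:
  (-1·δu/u)² = (-1×0.0935)² = 0.00874;  (-3·δq/q)² = (-3×0.0795)² = 0.0569;  (2·δc/c)² = (2×0.0380)² = 0.00579;  (1·δx/x)² = (1×0.0650)² = 0.00423
δQ/Q = √(0.0757) = 0.275
Q = 1620, so δQ = 0.275 × 1620 = 445.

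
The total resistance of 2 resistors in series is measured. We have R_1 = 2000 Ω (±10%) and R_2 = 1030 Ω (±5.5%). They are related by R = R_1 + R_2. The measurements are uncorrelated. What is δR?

208 Ω

Each term contributes (cᵢ δxᵢ)² to (δR)²:
  (δR_1)² = 40000;  (δR_2)² = 3210
δR = √(43200) = 208 Ω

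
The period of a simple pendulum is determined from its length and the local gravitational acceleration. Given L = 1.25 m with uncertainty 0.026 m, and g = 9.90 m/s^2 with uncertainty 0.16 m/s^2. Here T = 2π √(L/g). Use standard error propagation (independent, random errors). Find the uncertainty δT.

0.0294 s

Since T is a product/quotient, work with relative uncertainties:
  (½·δL/L)² = (0.5×0.0208)² = 0.000108;  (−½·δg/g)² = (-0.5×0.0162)² = 6.53e-05
δT/T = √(0.000173) = 0.0132
T = 2.23 s, so δT = 0.0132 × 2.23 = 0.0294 s.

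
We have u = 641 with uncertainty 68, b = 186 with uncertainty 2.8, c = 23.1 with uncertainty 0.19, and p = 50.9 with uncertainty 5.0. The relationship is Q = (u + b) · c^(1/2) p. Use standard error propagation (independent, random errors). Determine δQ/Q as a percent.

Let w = u + b = 827. δw = √(δu² + δb²) = √(4620 + 7.84) = 68.1, so δw/w = 0.0823.
Q is then a monomial in w, c, p:
δQ/Q = √((δw/w)² + (½·δc/c)² + (1·δp/p)²) = √(0.00677 + 1.69e-05 + 0.00965) = 0.128

12.8%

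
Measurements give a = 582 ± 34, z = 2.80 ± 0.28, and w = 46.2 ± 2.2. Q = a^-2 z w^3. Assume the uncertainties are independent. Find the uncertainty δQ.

Since Q is a product/quotient, work with relative uncertainties:
  (-2·δa/a)² = (-2×0.0584)² = 0.0137;  (1·δz/z)² = (1×0.100)² = 0.0100;  (3·δw/w)² = (3×0.0476)² = 0.0204
δQ/Q = √(0.0441) = 0.210
Q = 0.815, so δQ = 0.210 × 0.815 = 0.171.

0.171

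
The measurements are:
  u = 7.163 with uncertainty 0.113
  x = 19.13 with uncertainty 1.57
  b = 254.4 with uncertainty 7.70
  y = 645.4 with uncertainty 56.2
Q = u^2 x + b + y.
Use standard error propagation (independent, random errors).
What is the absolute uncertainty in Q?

103

Let p = u^2·x = 981.5. δp/p = √((2·δu/u)² + (1·δx/x)²) = √(0.000995 + 0.00674) = 0.0879, so δp = 86.3.
Q = p + b + y: δQ = √(δp² + δb² + δy²) = √(7450 + 59.3 + 3160) = 103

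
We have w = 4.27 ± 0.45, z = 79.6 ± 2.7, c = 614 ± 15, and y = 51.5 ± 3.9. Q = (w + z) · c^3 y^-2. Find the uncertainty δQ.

1.25e+06

Let u = w + z = 83.9. δu = √(δw² + δz²) = √(0.203 + 7.29) = 2.74, so δu/u = 0.0326.
Q is then a monomial in u, c, y:
δQ/Q = √((δu/u)² + (3·δc/c)² + (-2·δy/y)²) = √(0.00107 + 0.00537 + 0.0229) = 0.171
Q = 7.32e+06, so δQ = 0.171 × 7.32e+06 = 1.25e+06.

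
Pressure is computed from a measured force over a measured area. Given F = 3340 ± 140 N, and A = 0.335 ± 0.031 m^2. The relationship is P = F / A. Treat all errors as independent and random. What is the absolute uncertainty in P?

Each factor contributes (exponent × relative error)² to (δP/P)²:
  (1·δF/F)² = (1×0.0419)² = 0.00176;  (-1·δA/A)² = (-1×0.0925)² = 0.00856
δP/P = √(0.0103) = 0.102
P = 9970 Pa, so δP = 0.102 × 9970 = 1010 Pa.

1010 Pa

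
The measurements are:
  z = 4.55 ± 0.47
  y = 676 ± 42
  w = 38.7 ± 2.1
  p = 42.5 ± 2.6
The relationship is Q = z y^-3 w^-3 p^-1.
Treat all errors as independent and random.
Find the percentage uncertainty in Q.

Q is a product of powers, so relative uncertainties combine in quadrature:
  (1·δz/z)² = (1×0.103)² = 0.0107;  (-3·δy/y)² = (-3×0.0621)² = 0.0347;  (-3·δw/w)² = (-3×0.0543)² = 0.0265;  (-1·δp/p)² = (-1×0.0612)² = 0.00374
δQ/Q = √(0.0757) = 0.275

27.5%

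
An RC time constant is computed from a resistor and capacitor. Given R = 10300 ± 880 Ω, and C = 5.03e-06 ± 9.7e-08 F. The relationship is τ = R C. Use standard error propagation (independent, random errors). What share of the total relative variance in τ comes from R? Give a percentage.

95.2%

(δτ/τ)² = (1·δR/R)² + (1·δC/C)²
  R term: (1×0.0854)² = 0.00730
  C term: (1×0.0193)² = 0.000372
Total = 0.00767. Share from R = 0.00730/0.00767 = 0.952.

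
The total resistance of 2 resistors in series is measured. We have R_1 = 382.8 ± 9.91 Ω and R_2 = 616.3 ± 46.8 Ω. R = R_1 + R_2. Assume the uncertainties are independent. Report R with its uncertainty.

Absolute uncertainties add in quadrature for a linear combination:
  (δR_1)² = 98.2;  (δR_2)² = 2190
δR = √(2290) = 47.8 Ω
R = 999.1 Ω.

999.1 ± 47.8 Ω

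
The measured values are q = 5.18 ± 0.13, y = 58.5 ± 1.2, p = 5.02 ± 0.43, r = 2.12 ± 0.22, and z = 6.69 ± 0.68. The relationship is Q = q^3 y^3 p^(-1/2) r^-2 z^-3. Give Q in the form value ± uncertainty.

9230 ± 3540

Each factor contributes (exponent × relative error)² to (δQ/Q)²:
  (3·δq/q)² = (3×0.0251)² = 0.00567;  (3·δy/y)² = (3×0.0205)² = 0.00379;  (−½·δp/p)² = (-0.5×0.0857)² = 0.00183;  (-2·δr/r)² = (-2×0.104)² = 0.0431;  (-3·δz/z)² = (-3×0.102)² = 0.0930
δQ/Q = √(0.147) = 0.384
Q = 9230, so δQ = 0.384 × 9230 = 3540.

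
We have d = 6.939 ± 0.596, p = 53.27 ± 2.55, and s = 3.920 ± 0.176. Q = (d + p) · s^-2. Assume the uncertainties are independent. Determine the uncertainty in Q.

Let u = d + p = 60.21. δu = √(δd² + δp²) = √(0.355 + 6.50) = 2.62, so δu/u = 0.0435.
Q is then a monomial in u, s:
δQ/Q = √((δu/u)² + (-2·δs/s)²) = √(0.00189 + 0.00806) = 0.0998
Q = 3.918, so δQ = 0.0998 × 3.918 = 0.391.

0.391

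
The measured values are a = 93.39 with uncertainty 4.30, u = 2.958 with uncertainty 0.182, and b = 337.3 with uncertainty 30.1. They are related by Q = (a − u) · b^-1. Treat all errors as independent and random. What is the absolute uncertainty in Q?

Let w = a − u = 90.43. δw = √(δa² + δu²) = √(18.5 + 0.0331) = 4.30, so δw/w = 0.0476.
Q is then a monomial in w, b:
δQ/Q = √((δw/w)² + (-1·δb/b)²) = √(0.00227 + 0.00796) = 0.101
Q = 0.2681, so δQ = 0.101 × 0.2681 = 0.0271.

0.0271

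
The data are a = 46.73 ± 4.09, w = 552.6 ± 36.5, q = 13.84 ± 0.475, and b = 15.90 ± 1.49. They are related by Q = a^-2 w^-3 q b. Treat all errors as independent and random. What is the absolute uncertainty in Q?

Since Q is a product/quotient, work with relative uncertainties:
  (-2·δa/a)² = (-2×0.0875)² = 0.0306;  (-3·δw/w)² = (-3×0.0661)² = 0.0393;  (1·δq/q)² = (1×0.0343)² = 0.00118;  (1·δb/b)² = (1×0.0937)² = 0.00878
δQ/Q = √(0.0799) = 0.283
Q = 5.972e-10, so δQ = 0.283 × 5.972e-10 = 1.69e-10.

1.69e-10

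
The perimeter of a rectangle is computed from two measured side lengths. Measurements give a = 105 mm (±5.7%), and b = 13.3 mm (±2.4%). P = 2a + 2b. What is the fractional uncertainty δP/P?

0.0507

P is a linear combination, so absolute uncertainties add in quadrature:
  (2·δa)² = 143;  (2·δb)² = 0.408
δP = √(144) = 12.0 mm
P = 237 mm, so δP/P = 12.0/237 = 0.0507.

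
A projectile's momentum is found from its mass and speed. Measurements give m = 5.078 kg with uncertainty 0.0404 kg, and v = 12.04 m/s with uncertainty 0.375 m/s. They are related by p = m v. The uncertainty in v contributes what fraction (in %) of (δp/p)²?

93.9%

(δp/p)² = (1·δm/m)² + (1·δv/v)²
  m term: (1×0.00796)² = 6.33e-05
  v term: (1×0.0311)² = 0.000970
Total = 0.00103. Share from v = 0.000970/0.00103 = 0.939.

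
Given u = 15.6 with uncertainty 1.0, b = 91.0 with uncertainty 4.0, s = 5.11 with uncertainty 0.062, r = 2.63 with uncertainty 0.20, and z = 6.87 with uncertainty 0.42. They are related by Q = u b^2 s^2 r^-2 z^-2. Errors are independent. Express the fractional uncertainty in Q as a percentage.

Q is a product of powers, so relative uncertainties combine in quadrature:
  (1·δu/u)² = (1×0.0641)² = 0.00411;  (2·δb/b)² = (2×0.0440)² = 0.00773;  (2·δs/s)² = (2×0.0121)² = 0.000589;  (-2·δr/r)² = (-2×0.0760)² = 0.0231;  (-2·δz/z)² = (-2×0.0611)² = 0.0150
δQ/Q = √(0.0505) = 0.225

22.5%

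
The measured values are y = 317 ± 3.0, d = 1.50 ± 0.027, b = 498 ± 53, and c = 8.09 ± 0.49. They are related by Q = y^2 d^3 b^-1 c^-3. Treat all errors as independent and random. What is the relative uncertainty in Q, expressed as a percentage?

21.8%

Relative error in a monomial: (δQ/Q)² = Σ (nᵢ · δxᵢ/xᵢ)².
  (2·δy/y)² = (2×0.00946)² = 0.000358;  (3·δd/d)² = (3×0.0180)² = 0.00292;  (-1·δb/b)² = (-1×0.106)² = 0.0113;  (-3·δc/c)² = (-3×0.0606)² = 0.0330
δQ/Q = √(0.0476) = 0.218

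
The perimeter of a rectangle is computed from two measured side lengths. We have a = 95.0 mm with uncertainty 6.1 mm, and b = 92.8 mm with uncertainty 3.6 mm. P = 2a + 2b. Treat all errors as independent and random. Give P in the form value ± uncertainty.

For a sum/difference, combine absolute errors in quadrature:
  (2·δa)² = 149;  (2·δb)² = 51.8
δP = √(201) = 14.2 mm
P = 376 mm.

376 ± 14.2 mm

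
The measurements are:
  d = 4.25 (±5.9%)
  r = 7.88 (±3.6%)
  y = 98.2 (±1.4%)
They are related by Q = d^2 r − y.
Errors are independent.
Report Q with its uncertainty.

44.1 ± 17.6

Let p = d^2·r = 142. δp/p = √((2·δd/d)² + (1·δr/r)²) = √(0.0139 + 0.00130) = 0.123, so δp = 17.6.
Q = p − y: δQ = √(δp² + δy²) = √(308 + 1.89) = 17.6
Q = 44.1.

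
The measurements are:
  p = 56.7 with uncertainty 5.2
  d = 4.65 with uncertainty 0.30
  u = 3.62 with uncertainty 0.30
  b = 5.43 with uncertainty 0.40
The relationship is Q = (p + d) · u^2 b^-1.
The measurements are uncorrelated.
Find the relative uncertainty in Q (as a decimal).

Let w = p + d = 61.4. δw = √(δp² + δd²) = √(27.0 + 0.0900) = 5.21, so δw/w = 0.0849.
Q is then a monomial in w, u, b:
δQ/Q = √((δw/w)² + (2·δu/u)² + (-1·δb/b)²) = √(0.00721 + 0.0275 + 0.00543) = 0.200

0.200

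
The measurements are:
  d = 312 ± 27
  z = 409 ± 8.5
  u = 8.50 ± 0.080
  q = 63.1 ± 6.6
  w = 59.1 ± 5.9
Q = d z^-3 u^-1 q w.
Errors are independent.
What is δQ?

0.000360

Products/powers → add relative errors in quadrature, weighted by exponent:
  (1·δd/d)² = (1×0.0865)² = 0.00749;  (-3·δz/z)² = (-3×0.0208)² = 0.00389;  (-1·δu/u)² = (-1×0.00941)² = 8.86e-05;  (1·δq/q)² = (1×0.105)² = 0.0109;  (1·δw/w)² = (1×0.0998)² = 0.00997
δQ/Q = √(0.0324) = 0.180
Q = 0.00200, so δQ = 0.180 × 0.00200 = 0.000360.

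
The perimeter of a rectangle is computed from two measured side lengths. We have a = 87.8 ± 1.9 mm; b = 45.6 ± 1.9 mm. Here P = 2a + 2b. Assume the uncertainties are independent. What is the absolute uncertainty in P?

5.37 mm

For a sum/difference, combine absolute errors in quadrature:
  (2·δa)² = 14.4;  (2·δb)² = 14.4
δP = √(28.9) = 5.37 mm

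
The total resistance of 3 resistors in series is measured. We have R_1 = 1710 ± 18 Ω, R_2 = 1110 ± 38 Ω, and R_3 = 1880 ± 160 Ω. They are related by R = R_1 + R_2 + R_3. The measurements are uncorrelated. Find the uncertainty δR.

165 Ω

Absolute uncertainties add in quadrature for a linear combination:
  (δR_1)² = 324;  (δR_2)² = 1440;  (δR_3)² = 25600
δR = √(27400) = 165 Ω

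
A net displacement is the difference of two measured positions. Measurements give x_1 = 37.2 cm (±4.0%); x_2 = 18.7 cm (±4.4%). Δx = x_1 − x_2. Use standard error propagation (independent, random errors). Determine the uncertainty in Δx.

For a sum/difference, combine absolute errors in quadrature:
  (δx_1)² = 2.21;  (δx_2)² = 0.677
δΔx = √(2.89) = 1.70 cm

1.70 cm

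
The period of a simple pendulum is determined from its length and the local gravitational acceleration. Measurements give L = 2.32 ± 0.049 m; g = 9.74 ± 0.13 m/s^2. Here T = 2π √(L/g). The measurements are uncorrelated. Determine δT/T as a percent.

1.25%

Relative error in a monomial: (δT/T)² = Σ (nᵢ · δxᵢ/xᵢ)².
  (½·δL/L)² = (0.5×0.0211)² = 0.000112;  (−½·δg/g)² = (-0.5×0.0133)² = 4.45e-05
δT/T = √(0.000156) = 0.0125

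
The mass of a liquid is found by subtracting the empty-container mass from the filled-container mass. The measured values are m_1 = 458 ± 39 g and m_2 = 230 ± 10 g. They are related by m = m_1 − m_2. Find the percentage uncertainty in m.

Each term contributes (cᵢ δxᵢ)² to (δm)²:
  (δm_1)² = 1520;  (δm_2)² = 100
δm = √(1620) = 40.3 g
m = 228 g, so δm/m = 40.3/228 = 0.177.

17.7%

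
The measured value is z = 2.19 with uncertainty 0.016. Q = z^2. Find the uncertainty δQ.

Since Q is a product/quotient, work with relative uncertainties:
  (2·δz/z)² = (2×0.00731)² = 0.000214
δQ/Q = √(0.000214) = 0.0146
Q = 4.80, so δQ = 0.0146 × 4.80 = 0.0701.

0.0701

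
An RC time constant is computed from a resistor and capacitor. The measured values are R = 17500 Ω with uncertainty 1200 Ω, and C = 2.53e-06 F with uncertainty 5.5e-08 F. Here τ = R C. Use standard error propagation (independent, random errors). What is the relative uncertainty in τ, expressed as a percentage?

7.19%

Relative error in a monomial: (δτ/τ)² = Σ (nᵢ · δxᵢ/xᵢ)².
  (1·δR/R)² = (1×0.0686)² = 0.00470;  (1·δC/C)² = (1×0.0217)² = 0.000473
δτ/τ = √(0.00517) = 0.0719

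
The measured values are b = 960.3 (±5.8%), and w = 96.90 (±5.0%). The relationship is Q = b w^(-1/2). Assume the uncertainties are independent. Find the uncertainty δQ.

Relative error in a monomial: (δQ/Q)² = Σ (nᵢ · δxᵢ/xᵢ)².
  (1·δb/b)² = (1×0.0580)² = 0.00336;  (−½·δw/w)² = (-0.5×0.0500)² = 0.000625
δQ/Q = √(0.00399) = 0.0632
Q = 97.55, so δQ = 0.0632 × 97.55 = 6.16.

6.16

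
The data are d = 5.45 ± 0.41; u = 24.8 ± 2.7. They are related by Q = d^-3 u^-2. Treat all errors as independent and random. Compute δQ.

3.15e-06

Since Q is a product/quotient, work with relative uncertainties:
  (-3·δd/d)² = (-3×0.0752)² = 0.0509;  (-2·δu/u)² = (-2×0.109)² = 0.0474
δQ/Q = √(0.0983) = 0.314
Q = 1e-05, so δQ = 0.314 × 1e-05 = 3.15e-06.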